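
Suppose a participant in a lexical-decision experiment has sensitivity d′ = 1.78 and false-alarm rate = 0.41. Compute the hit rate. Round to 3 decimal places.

hit rate = 0.940

z(false-alarm rate) = z(0.41) = -0.2275
z(H) = z(FA) + d' = -0.2275 + 1.78 = 1.5525
hit rate = Φ(1.5525) = 0.9397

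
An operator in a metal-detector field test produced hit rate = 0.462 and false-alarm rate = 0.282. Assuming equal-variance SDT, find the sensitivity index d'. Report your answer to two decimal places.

z(0.462) = -0.095, z(0.282) = -0.577
d' = z(H) − z(FA) = -0.095 − (-0.577) = 0.482

d' = 0.48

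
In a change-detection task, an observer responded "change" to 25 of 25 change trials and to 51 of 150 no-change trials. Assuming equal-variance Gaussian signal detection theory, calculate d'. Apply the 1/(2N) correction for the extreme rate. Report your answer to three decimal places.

d' = 2.466

The hit rate is 25/25 = 1, so apply the 1/(2N) correction: H → 1 − 1/(2·25) = 0.98000.
z(H) = z(0.98000) = 2.0537
z(FA) = z(0.34000) = -0.4125
d' = 2.0537 − (-0.4125) = 2.4662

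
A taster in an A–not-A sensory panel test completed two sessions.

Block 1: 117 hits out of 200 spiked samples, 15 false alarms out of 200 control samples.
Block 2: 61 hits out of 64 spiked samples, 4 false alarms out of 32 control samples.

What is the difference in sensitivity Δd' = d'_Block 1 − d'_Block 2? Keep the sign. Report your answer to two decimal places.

Block 1: z(0.5850) = 0.215, z(0.0750) = -1.440, d' = 1.655
Block 2: z(0.9531) = 1.676, z(0.1250) = -1.150, d' = 2.826
Δd' = d'_Block 1 − d'_Block 2 = 1.655 − 2.826 = -1.171
Block 2 has the higher sensitivity.

Δd' = -1.17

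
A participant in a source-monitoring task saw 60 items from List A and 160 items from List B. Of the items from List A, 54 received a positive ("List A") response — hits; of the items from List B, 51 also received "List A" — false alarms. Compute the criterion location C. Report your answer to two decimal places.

H = 54/60 = 0.9000
FA = 51/160 = 0.3187
z(H) = z(0.9000) = 1.2816
z(FA) = z(0.3187) = -0.4713
c = −½·[z(H) + z(FA)] = −0.5 × (1.2816 + (-0.4713)) = -0.40515

C = -0.41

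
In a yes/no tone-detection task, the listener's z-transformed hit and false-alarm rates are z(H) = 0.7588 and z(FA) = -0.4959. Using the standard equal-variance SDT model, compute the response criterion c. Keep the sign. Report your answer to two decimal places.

c = −½·[z(H) + z(FA)] = −½·(0.7588 + (-0.4959)) = -0.13145

c = -0.13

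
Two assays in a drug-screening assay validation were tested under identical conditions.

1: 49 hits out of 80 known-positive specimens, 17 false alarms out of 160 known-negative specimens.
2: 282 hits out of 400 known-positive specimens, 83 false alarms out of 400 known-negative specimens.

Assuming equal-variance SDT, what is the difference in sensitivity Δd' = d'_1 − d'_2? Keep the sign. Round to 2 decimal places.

1: z(0.6125) = 0.286, z(0.1062) = -1.247, d' = 1.533
2: z(0.7050) = 0.539, z(0.2075) = -0.815, d' = 1.354
Δd' = d'_1 − d'_2 = 1.533 − 1.354 = 0.179
1 has the higher sensitivity.

Δd' = 0.18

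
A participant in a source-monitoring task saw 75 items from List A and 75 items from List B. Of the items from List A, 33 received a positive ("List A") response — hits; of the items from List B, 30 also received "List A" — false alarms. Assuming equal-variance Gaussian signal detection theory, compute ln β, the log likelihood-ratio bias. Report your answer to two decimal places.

ln β = 0.02

H = 33/75 = 0.4400
FA = 30/75 = 0.4000
Φ⁻¹(H) = -0.151
Φ⁻¹(FA) = -0.253
ln β = −½·[z(H)² − z(FA)²] = −0.5 × (0.023 − 0.064) = 0.0205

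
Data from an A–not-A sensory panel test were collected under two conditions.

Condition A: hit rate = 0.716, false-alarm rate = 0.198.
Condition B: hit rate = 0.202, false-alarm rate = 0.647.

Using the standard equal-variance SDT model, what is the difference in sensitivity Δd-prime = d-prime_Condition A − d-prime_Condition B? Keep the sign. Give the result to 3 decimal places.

Condition A: z(0.716) = 0.5710, z(0.198) = -0.8488, d' = 1.4198
Condition B: z(0.202) = -0.8345, z(0.647) = 0.3772, d' = -1.2117
Δd' = d'_Condition A − d'_Condition B = 1.4198 − (-1.2117) = 2.6315
Condition A has the higher sensitivity.

Δd-prime = 2.632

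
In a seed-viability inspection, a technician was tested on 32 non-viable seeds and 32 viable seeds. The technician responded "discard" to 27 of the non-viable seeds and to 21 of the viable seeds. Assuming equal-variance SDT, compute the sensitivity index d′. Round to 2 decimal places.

d′ = 0.61

H = 27/32 = 0.8438
FA = 21/32 = 0.6562
Φ⁻¹(H) = Φ⁻¹(0.8438) = 1.0102
Φ⁻¹(FA) = Φ⁻¹(0.6562) = 0.4021
d' = z(H) − z(FA) = 1.0102 − 0.4021 = 0.6081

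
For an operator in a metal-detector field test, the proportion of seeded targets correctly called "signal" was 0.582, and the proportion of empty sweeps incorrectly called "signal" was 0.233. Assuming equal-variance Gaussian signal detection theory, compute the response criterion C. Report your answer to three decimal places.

C = 0.261

z(H) = 0.2070
z(FA) = -0.7290
c = −½·[z(H) + z(FA)] = −0.5 × (0.2070 + (-0.7290)) = 0.2610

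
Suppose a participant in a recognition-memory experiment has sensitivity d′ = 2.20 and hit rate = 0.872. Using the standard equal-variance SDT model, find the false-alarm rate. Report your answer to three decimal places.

false-alarm rate = 0.144

z(hit rate) = z(0.872) = 1.1359
z(FA) = z(H) − d' = 1.1359 − 2.20 = -1.0641
false-alarm rate = Φ(-1.0641) = 0.1436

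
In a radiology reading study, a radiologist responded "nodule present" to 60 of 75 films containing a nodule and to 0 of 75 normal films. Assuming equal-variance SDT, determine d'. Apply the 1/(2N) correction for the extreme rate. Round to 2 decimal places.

d' = 3.32

The false-alarm rate is 0/75 = 0, so apply the 1/(2N) correction: FA → 1/(2·75) = 0.00667.
z(H) = z(0.80000) = 0.842
z(FA) = z(0.00667) = -2.475
d' = 0.842 − (-2.475) = 3.317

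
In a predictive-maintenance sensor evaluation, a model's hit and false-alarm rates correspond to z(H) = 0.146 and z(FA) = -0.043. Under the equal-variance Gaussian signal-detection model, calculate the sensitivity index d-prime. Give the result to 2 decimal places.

d-prime = 0.19

d' = z(H) − z(FA) = 0.146 − (-0.043) = 0.189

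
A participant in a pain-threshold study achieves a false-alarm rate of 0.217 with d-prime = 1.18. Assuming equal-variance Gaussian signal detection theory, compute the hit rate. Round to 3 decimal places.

z(false-alarm rate) = z(0.217) = -0.7824
z(H) = z(FA) + d' = -0.7824 + 1.18 = 0.3976
hit rate = Φ(0.3976) = 0.6545

hit rate = 0.655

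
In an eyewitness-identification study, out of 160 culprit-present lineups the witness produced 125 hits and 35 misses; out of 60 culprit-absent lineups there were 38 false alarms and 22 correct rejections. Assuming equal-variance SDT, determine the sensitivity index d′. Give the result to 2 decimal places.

H = 125/160 = 0.7812
FA = 38/60 = 0.6333
z(0.7812) = 0.7763, z(0.6333) = 0.3406
d' = z(H) − z(FA) = 0.7763 − 0.3406 = 0.4357

d′ = 0.44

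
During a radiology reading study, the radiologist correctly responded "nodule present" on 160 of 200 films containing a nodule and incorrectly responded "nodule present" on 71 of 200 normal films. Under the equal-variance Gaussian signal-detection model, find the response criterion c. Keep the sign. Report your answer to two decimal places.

c = -0.23

H = 160/200 = 0.8000
FA = 71/200 = 0.3550
z(H) = z(0.8000) = 0.8416
z(FA) = z(0.3550) = -0.3719
c = −½·[z(H) + z(FA)] = −0.5 × (0.8416 + (-0.3719)) = -0.23485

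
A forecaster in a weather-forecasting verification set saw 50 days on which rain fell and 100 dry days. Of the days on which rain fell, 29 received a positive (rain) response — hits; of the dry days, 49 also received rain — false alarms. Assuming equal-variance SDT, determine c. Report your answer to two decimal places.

H = 29/50 = 0.5800
FA = 49/100 = 0.4900
z(0.5800) = 0.2019, z(0.4900) = -0.0251
c = −½·[z(H) + z(FA)] = −0.5 × (0.2019 + (-0.0251)) = -0.0884

c = -0.09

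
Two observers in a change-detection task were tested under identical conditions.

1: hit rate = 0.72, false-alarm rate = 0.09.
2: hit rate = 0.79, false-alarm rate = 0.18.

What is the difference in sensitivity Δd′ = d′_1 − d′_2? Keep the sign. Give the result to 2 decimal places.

1: z(0.72) = 0.583, z(0.09) = -1.341, d' = 1.924
2: z(0.79) = 0.806, z(0.18) = -0.915, d' = 1.721
Δd' = d'_1 − d'_2 = 1.924 − 1.721 = 0.203
1 has the higher sensitivity.

Δd′ = 0.20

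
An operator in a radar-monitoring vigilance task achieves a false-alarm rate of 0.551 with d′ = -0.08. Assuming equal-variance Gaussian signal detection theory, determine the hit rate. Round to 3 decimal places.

z(false-alarm rate) = z(0.551) = 0.1282
z(H) = z(FA) + d' = 0.1282 + (-0.08) = 0.0482
hit rate = Φ(0.0482) = 0.5192

hit rate = 0.519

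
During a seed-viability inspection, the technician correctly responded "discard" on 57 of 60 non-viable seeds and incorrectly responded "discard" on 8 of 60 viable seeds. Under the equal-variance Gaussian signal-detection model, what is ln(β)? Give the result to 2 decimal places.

H = 57/60 = 0.9500
FA = 8/60 = 0.1333
Φ⁻¹(H) = Φ⁻¹(0.9500) = 1.645
Φ⁻¹(FA) = Φ⁻¹(0.1333) = -1.111
ln β = −½·[z(H)² − z(FA)²] = −0.5 × (2.706 − 1.234) = -0.736

ln β = -0.74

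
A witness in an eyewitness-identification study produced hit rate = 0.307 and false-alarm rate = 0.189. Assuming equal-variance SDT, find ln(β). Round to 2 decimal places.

z(H) = z(0.307) = -0.504
z(FA) = z(0.189) = -0.882
ln β = −½·[z(H)² − z(FA)²] = −0.5 × (0.254 − 0.778) = 0.262

ln β = 0.26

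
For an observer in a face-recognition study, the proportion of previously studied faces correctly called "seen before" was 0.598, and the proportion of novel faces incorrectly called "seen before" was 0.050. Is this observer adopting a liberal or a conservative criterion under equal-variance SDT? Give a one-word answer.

z(H) = 0.248, z(FA) = -1.645
c = −½·(z(H) + z(FA)) = 0.6985
c > 0 → conservative criterion (biased toward responding “no”).

conservative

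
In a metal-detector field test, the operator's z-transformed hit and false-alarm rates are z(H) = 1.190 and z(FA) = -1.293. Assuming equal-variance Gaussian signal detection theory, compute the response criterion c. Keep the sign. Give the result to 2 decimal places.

c = 0.05

c = −½·[z(H) + z(FA)] = −½·(1.190 + (-1.293)) = 0.0515
c > 0: the operator has a conservative response bias.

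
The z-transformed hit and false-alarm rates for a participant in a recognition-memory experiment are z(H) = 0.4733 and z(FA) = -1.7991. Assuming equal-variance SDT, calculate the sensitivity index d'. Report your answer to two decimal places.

d' = 2.27

d' = z(H) − z(FA) = 0.4733 − (-1.7991) = 2.2724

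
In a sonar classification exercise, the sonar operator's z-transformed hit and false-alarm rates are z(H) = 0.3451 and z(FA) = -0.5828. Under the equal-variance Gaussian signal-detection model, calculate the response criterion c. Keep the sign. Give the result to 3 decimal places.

c = 0.119

c = −½·[z(H) + z(FA)] = −½·(0.3451 + (-0.5828)) = 0.11885
c > 0: the sonar operator has a conservative response bias.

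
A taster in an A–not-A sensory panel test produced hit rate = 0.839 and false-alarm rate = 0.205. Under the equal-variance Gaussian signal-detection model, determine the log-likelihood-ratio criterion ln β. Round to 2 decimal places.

ln β = -0.15

z(0.839) = 0.990, z(0.205) = -0.824
ln β = −½·[z(H)² − z(FA)²] = −0.5 × (0.980 − 0.679) = -0.1505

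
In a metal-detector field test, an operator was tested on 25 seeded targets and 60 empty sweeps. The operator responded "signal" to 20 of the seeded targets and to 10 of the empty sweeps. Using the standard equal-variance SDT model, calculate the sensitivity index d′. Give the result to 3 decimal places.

d′ = 1.809

H = 20/25 = 0.8000
FA = 10/60 = 0.1667
z(0.8000) = 0.8416, z(0.1667) = -0.9673
d' = z(H) − z(FA) = 0.8416 − (-0.9673) = 1.8089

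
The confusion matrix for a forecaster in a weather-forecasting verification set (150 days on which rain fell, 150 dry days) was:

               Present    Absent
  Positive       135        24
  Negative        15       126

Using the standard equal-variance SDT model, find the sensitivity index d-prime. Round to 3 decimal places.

d-prime = 2.276

H = 135/150 = 0.9000
FA = 24/150 = 0.1600
z(H) = 1.2816
z(FA) = -0.9945
d' = z(H) − z(FA) = 1.2816 − (-0.9945) = 2.2761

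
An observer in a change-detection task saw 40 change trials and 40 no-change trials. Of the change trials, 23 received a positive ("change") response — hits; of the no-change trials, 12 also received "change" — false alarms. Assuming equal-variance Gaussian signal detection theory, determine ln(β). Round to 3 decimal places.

H = 23/40 = 0.5750
FA = 12/40 = 0.3000
z(H) = z(0.5750) = 0.1891
z(FA) = z(0.3000) = -0.5244
ln β = −½·[z(H)² − z(FA)²] = −0.5 × (0.0358 − 0.2750) = 0.1196

ln β = 0.120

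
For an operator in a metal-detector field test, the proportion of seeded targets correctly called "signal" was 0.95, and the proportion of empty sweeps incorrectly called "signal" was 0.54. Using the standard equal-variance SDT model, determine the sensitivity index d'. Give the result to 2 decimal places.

d' = 1.54

Φ⁻¹(H) = 1.6449
Φ⁻¹(FA) = 0.1004
d' = z(H) − z(FA) = 1.6449 − 0.1004 = 1.5445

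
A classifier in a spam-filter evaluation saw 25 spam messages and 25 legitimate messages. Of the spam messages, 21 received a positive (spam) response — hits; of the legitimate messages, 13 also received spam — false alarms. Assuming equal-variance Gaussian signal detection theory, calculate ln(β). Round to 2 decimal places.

H = 21/25 = 0.8400
FA = 13/25 = 0.5200
z(H) = 0.994
z(FA) = 0.050
ln β = −½·[z(H)² − z(FA)²] = −0.5 × (0.988 − 0.003) = -0.4925

ln β = -0.49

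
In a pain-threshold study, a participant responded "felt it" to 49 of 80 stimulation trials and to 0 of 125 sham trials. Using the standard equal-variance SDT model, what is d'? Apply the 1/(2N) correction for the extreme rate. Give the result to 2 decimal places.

d' = 2.94

The false-alarm rate is 0/125 = 0, so apply the 1/(2N) correction: FA → 1/(2·125) = 0.00400.
z(H) = z(0.61250) = 0.286
z(FA) = z(0.00400) = -2.652
d' = 0.286 − (-2.652) = 2.938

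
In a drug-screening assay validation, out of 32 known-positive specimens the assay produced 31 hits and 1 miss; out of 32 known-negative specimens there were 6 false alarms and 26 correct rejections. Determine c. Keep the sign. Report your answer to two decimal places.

c = -0.49

H = 31/32 = 0.9688
FA = 6/32 = 0.1875
Φ⁻¹(H) = Φ⁻¹(0.9688) = 1.8634
Φ⁻¹(FA) = Φ⁻¹(0.1875) = -0.8871
c = −½·[z(H) + z(FA)] = −0.5 × (1.8634 + (-0.8871)) = -0.48815
c < 0: the assay has a liberal response bias.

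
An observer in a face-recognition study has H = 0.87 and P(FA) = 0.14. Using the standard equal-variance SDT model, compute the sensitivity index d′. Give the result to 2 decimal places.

d′ = 2.21

z(H) = 1.1264
z(FA) = -1.0803
d' = z(H) − z(FA) = 1.1264 − (-1.0803) = 2.2067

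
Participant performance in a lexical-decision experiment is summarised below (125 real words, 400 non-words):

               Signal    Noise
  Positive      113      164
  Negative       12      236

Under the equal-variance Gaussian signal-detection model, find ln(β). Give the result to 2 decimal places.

ln β = -0.83

H = 113/125 = 0.9040
FA = 164/400 = 0.4100
Φ⁻¹(H) = 1.305
Φ⁻¹(FA) = -0.228
ln β = −½·[z(H)² − z(FA)²] = −0.5 × (1.703 − 0.052) = -0.8255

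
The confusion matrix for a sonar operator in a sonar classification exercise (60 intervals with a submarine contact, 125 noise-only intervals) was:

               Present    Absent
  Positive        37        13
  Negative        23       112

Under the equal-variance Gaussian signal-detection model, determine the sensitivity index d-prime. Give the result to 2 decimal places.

H = 37/60 = 0.6167
FA = 13/125 = 0.1040
z(H) = z(0.6167) = 0.297
z(FA) = z(0.1040) = -1.259
d' = z(H) − z(FA) = 0.297 − (-1.259) = 1.556

d-prime = 1.56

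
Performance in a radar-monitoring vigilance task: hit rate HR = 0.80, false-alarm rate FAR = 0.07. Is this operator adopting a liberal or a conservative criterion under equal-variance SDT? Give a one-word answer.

conservative

z(H) = 0.842, z(FA) = -1.476
c = −½·(z(H) + z(FA)) = 0.317
c > 0 → conservative criterion (biased toward responding “no”).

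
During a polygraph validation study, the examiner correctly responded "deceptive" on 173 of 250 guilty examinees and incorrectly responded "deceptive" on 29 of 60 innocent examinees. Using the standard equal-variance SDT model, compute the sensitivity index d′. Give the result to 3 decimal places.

d′ = 0.543

H = 173/250 = 0.6920
FA = 29/60 = 0.4833
z(H) = z(0.6920) = 0.5015
z(FA) = z(0.4833) = -0.0419
d' = z(H) − z(FA) = 0.5015 − (-0.0419) = 0.5434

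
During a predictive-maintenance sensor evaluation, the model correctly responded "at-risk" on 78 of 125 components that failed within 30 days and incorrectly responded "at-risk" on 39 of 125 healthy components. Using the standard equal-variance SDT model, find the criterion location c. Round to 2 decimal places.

H = 78/125 = 0.6240
FA = 39/125 = 0.3120
z(0.6240) = 0.316, z(0.3120) = -0.490
c = −½·[z(H) + z(FA)] = −0.5 × (0.316 + (-0.490)) = 0.087

c = 0.09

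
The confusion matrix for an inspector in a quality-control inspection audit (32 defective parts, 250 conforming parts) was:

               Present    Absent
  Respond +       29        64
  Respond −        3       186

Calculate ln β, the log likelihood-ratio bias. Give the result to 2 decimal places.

ln β = -0.65

H = 29/32 = 0.9062
FA = 64/250 = 0.2560
z(H) = z(0.9062) = 1.318
z(FA) = z(0.2560) = -0.656
ln β = −½·[z(H)² − z(FA)²] = −0.5 × (1.737 − 0.430) = -0.6535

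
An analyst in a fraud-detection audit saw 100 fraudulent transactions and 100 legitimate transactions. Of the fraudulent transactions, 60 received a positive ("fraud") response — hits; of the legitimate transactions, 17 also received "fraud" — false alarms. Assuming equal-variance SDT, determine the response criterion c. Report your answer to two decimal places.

H = 60/100 = 0.6000
FA = 17/100 = 0.1700
Φ⁻¹(H) = Φ⁻¹(0.6000) = 0.253
Φ⁻¹(FA) = Φ⁻¹(0.1700) = -0.954
c = −½·[z(H) + z(FA)] = −0.5 × (0.253 + (-0.954)) = 0.3505
c > 0: the analyst has a conservative response bias.

c = 0.35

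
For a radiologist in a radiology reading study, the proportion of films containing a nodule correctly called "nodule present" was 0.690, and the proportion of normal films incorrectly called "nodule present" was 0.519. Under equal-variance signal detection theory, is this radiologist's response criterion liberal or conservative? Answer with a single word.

z(H) = 0.496, z(FA) = 0.048
c = −½·(z(H) + z(FA)) = -0.272
c < 0 → liberal criterion (biased toward responding “yes”).

liberal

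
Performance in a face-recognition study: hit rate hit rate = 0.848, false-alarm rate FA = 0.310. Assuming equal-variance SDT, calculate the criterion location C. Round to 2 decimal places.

z(H) = z(0.848) = 1.0279
z(FA) = z(0.310) = -0.4959
c = −½·[z(H) + z(FA)] = −0.5 × (1.0279 + (-0.4959)) = -0.2660

C = -0.27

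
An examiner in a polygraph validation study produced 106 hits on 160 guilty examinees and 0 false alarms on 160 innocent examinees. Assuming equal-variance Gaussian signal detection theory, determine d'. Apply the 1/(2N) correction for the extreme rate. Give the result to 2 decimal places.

d' = 3.15

The false-alarm rate is 0/160 = 0, so apply the 1/(2N) correction: FA → 1/(2·160) = 0.00313.
z(H) = z(0.66250) = 0.419
z(FA) = z(0.00313) = -2.734
d' = 0.419 − (-2.734) = 3.153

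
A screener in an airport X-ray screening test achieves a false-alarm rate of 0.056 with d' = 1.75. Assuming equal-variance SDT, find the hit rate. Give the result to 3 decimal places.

z(false-alarm rate) = z(0.056) = -1.5893
z(H) = z(FA) + d' = -1.5893 + 1.75 = 0.1607
hit rate = Φ(0.1607) = 0.5638

hit rate = 0.564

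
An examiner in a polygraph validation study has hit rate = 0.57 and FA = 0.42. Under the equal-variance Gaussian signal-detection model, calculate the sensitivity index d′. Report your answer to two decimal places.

z(H) = 0.1764
z(FA) = -0.2019
d' = z(H) − z(FA) = 0.1764 − (-0.2019) = 0.3783

d′ = 0.38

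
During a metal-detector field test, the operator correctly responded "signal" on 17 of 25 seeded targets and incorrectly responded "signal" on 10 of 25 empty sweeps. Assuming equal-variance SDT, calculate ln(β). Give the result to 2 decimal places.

ln β = -0.08

H = 17/25 = 0.6800
FA = 10/25 = 0.4000
z(0.6800) = 0.468, z(0.4000) = -0.253
ln β = −½·[z(H)² − z(FA)²] = −0.5 × (0.219 − 0.064) = -0.0775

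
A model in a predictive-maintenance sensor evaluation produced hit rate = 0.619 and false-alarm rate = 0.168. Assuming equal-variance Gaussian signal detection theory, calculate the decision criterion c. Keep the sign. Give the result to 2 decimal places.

z(H) = z(0.619) = 0.3029
z(FA) = z(0.168) = -0.9621
c = −½·[z(H) + z(FA)] = −0.5 × (0.3029 + (-0.9621)) = 0.3296
c > 0: the model has a conservative response bias.

c = 0.33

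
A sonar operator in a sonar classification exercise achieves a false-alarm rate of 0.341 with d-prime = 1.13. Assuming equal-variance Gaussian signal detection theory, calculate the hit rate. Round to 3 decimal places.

z(false-alarm rate) = z(0.341) = -0.4097
z(H) = z(FA) + d' = -0.4097 + 1.13 = 0.7203
hit rate = Φ(0.7203) = 0.7643

hit rate = 0.764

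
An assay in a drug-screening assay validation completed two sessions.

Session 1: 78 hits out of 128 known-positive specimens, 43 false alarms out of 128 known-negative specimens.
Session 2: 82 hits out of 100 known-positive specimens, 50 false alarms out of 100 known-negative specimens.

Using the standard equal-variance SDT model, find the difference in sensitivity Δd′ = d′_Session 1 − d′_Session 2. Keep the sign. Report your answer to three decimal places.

Δd′ = -0.214

Session 1: z(0.6094) = 0.2778, z(0.3359) = -0.4237, d' = 0.7015
Session 2: z(0.8200) = 0.9154, z(0.5000) = 0.0000, d' = 0.9154
Δd' = d'_Session 1 − d'_Session 2 = 0.7015 − 0.9154 = -0.2139
Session 2 has the higher sensitivity.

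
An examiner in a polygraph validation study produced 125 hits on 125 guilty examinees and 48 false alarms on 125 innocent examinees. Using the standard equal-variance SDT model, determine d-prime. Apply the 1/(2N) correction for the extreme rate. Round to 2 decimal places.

d-prime = 2.95

The hit rate is 125/125 = 1, so apply the 1/(2N) correction: H → 1 − 1/(2·125) = 0.99600.
z(H) = z(0.99600) = 2.652
z(FA) = z(0.38400) = -0.295
d' = 2.652 − (-0.295) = 2.947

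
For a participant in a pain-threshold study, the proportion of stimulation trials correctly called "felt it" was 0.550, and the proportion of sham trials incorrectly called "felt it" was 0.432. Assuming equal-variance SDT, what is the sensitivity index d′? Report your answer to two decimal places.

d′ = 0.30

z(H) = z(0.550) = 0.1257
z(FA) = z(0.432) = -0.1713
d' = z(H) − z(FA) = 0.1257 − (-0.1713) = 0.2970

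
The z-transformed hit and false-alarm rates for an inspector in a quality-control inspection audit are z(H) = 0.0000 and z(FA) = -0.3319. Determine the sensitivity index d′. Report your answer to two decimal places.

d′ = 0.33

d' = z(H) − z(FA) = 0.0000 − (-0.3319) = 0.3319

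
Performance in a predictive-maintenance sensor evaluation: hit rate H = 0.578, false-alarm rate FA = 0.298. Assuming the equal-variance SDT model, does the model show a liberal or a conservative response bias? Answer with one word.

conservative

z(H) = 0.197, z(FA) = -0.530
c = −½·(z(H) + z(FA)) = 0.1665
c > 0 → conservative criterion (biased toward responding “no”).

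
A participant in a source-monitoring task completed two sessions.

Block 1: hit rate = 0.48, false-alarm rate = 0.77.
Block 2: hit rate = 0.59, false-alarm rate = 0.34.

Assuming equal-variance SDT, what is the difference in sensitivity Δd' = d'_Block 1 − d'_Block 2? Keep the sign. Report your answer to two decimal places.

Block 1: z(0.48) = -0.050, z(0.77) = 0.739, d' = -0.789
Block 2: z(0.59) = 0.228, z(0.34) = -0.412, d' = 0.640
Δd' = d'_Block 1 − d'_Block 2 = -0.789 − 0.640 = -1.429
Block 2 has the higher sensitivity.

Δd' = -1.43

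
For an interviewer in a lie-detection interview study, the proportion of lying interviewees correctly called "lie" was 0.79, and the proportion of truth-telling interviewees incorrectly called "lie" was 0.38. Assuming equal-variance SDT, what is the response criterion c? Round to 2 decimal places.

z(H) = 0.806
z(FA) = -0.305
c = −½·[z(H) + z(FA)] = −0.5 × (0.806 + (-0.305)) = -0.2505
c < 0: the interviewer has a liberal response bias.

c = -0.25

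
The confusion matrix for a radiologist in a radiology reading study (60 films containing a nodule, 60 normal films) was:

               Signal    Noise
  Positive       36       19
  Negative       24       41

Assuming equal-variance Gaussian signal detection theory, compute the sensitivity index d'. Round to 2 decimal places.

H = 36/60 = 0.6000
FA = 19/60 = 0.3167
z(H) = 0.2533
z(FA) = -0.4769
d' = z(H) − z(FA) = 0.2533 − (-0.4769) = 0.7302

d' = 0.73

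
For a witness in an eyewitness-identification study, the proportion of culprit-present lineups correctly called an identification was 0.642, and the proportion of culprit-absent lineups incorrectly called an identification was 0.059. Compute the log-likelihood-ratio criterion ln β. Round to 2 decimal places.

ln β = 1.16

z(0.642) = 0.364, z(0.059) = -1.563
ln β = −½·[z(H)² − z(FA)²] = −0.5 × (0.132 − 2.443) = 1.1555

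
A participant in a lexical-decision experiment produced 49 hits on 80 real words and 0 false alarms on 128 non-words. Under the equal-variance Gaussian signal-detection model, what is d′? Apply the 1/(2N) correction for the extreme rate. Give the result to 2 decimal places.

d′ = 2.95

The false-alarm rate is 0/128 = 0, so apply the 1/(2N) correction: FA → 1/(2·128) = 0.00391.
z(H) = z(0.61250) = 0.286
z(FA) = z(0.00391) = -2.660
d' = 0.286 − (-2.660) = 2.946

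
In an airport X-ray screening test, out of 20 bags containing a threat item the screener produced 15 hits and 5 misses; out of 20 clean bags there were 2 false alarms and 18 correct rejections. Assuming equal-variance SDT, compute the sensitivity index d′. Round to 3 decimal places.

H = 15/20 = 0.7500
FA = 2/20 = 0.1000
Φ⁻¹(H) = 0.6745
Φ⁻¹(FA) = -1.2816
d' = z(H) − z(FA) = 0.6745 − (-1.2816) = 1.9561

d′ = 1.956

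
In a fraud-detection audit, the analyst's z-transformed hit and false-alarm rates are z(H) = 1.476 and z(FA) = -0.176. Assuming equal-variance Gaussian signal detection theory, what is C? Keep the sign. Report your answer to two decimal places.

C = -0.65

c = −½·[z(H) + z(FA)] = −½·(1.476 + (-0.176)) = -0.650
c < 0: the analyst has a liberal response bias.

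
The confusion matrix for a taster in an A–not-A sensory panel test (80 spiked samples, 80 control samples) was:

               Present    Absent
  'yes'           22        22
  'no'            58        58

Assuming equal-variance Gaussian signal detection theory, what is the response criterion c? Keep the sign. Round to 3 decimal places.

H = 22/80 = 0.2750
FA = 22/80 = 0.2750
Φ⁻¹(H) = -0.5978
Φ⁻¹(FA) = -0.5978
c = −½·[z(H) + z(FA)] = −0.5 × (-0.5978 + (-0.5978)) = 0.5978

c = 0.598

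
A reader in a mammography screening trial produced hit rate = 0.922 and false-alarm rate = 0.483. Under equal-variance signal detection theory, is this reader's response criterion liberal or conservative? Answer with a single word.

z(H) = 1.419, z(FA) = -0.043
c = −½·(z(H) + z(FA)) = -0.688
c < 0 → liberal criterion (biased toward responding “yes”).

liberal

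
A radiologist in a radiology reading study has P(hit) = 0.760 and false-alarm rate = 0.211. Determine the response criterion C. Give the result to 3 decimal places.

z(0.760) = 0.7063, z(0.211) = -0.8030
c = −½·[z(H) + z(FA)] = −0.5 × (0.7063 + (-0.8030)) = 0.04835

C = 0.048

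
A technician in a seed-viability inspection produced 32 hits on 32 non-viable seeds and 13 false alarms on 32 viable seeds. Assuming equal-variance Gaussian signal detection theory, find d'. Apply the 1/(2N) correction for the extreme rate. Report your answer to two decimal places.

d' = 2.39

The hit rate is 32/32 = 1, so apply the 1/(2N) correction: H → 1 − 1/(2·32) = 0.98438.
z(H) = z(0.98438) = 2.154
z(FA) = z(0.40625) = -0.237
d' = 2.154 − (-0.237) = 2.391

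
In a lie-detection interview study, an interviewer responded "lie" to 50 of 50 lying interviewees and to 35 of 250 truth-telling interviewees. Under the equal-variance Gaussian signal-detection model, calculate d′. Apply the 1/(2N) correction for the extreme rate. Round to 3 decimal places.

The hit rate is 50/50 = 1, so apply the 1/(2N) correction: H → 1 − 1/(2·50) = 0.99000.
z(H) = z(0.99000) = 2.3263
z(FA) = z(0.14000) = -1.0803
d' = 2.3263 − (-1.0803) = 3.4066

d′ = 3.407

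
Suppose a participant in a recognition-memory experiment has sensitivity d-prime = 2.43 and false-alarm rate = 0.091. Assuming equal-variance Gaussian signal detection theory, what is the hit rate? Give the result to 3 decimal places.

z(false-alarm rate) = z(0.091) = -1.3346
z(H) = z(FA) + d' = -1.3346 + 2.43 = 1.0954
hit rate = Φ(1.0954) = 0.8633

hit rate = 0.863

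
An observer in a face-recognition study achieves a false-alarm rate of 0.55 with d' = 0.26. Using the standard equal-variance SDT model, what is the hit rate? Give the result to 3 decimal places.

hit rate = 0.650

z(false-alarm rate) = z(0.55) = 0.1257
z(H) = z(FA) + d' = 0.1257 + 0.26 = 0.3857
hit rate = Φ(0.3857) = 0.6501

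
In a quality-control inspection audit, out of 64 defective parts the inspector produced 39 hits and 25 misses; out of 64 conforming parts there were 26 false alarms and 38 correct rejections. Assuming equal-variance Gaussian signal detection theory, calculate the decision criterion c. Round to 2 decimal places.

c = -0.02

H = 39/64 = 0.6094
FA = 26/64 = 0.4062
z(H) = 0.278
z(FA) = -0.237
c = −½·[z(H) + z(FA)] = −0.5 × (0.278 + (-0.237)) = -0.0205
c < 0: the inspector has a liberal response bias.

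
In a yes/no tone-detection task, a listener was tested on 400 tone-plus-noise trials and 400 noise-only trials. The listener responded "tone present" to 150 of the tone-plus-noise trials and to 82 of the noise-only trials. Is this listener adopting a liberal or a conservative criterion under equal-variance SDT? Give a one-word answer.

conservative

z(H) = -0.319, z(FA) = -0.824
c = −½·(z(H) + z(FA)) = 0.5715
c > 0 → conservative criterion (biased toward responding “no”).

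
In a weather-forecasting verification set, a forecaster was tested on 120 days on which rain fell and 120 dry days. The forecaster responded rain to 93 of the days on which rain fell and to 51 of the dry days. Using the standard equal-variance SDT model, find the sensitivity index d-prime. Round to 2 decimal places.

H = 93/120 = 0.7750
FA = 51/120 = 0.4250
z(0.7750) = 0.7554, z(0.4250) = -0.1891
d' = z(H) − z(FA) = 0.7554 − (-0.1891) = 0.9445

d-prime = 0.94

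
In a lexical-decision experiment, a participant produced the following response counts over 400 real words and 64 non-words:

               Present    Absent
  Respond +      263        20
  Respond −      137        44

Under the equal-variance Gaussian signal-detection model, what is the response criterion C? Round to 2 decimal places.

H = 263/400 = 0.6575
FA = 20/64 = 0.3125
z(0.6575) = 0.406, z(0.3125) = -0.489
c = −½·[z(H) + z(FA)] = −0.5 × (0.406 + (-0.489)) = 0.0415
c > 0: the participant has a conservative response bias.

C = 0.04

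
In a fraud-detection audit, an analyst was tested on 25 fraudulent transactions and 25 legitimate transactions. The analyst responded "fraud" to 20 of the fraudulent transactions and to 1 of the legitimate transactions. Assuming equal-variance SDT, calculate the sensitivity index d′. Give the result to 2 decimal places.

d′ = 2.59

H = 20/25 = 0.8000
FA = 1/25 = 0.0400
Φ⁻¹(H) = 0.842
Φ⁻¹(FA) = -1.751
d' = z(H) − z(FA) = 0.842 − (-1.751) = 2.593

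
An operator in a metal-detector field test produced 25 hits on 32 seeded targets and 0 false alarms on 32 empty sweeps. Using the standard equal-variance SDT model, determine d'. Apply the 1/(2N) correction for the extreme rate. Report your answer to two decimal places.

The false-alarm rate is 0/32 = 0, so apply the 1/(2N) correction: FA → 1/(2·32) = 0.01562.
z(H) = z(0.78125) = 0.776
z(FA) = z(0.01562) = -2.154
d' = 0.776 − (-2.154) = 2.930

d' = 2.93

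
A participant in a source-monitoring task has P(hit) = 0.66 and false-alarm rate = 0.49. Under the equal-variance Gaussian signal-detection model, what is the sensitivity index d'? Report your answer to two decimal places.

Φ⁻¹(0.66) = 0.4125, Φ⁻¹(0.49) = -0.0251
d' = z(H) − z(FA) = 0.4125 − (-0.0251) = 0.4376

d' = 0.44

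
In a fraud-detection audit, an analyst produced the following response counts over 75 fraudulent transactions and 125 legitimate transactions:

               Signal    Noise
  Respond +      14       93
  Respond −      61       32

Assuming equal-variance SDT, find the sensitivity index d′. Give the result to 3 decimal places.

d′ = -1.546

H = 14/75 = 0.1867
FA = 93/125 = 0.7440
z(H) = z(0.1867) = -0.8901
z(FA) = z(0.7440) = 0.6557
d' = z(H) − z(FA) = -0.8901 − 0.6557 = -1.5458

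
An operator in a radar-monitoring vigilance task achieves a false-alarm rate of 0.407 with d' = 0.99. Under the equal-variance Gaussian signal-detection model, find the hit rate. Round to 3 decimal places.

z(false-alarm rate) = z(0.407) = -0.2353
z(H) = z(FA) + d' = -0.2353 + 0.99 = 0.7547
hit rate = Φ(0.7547) = 0.7748

hit rate = 0.775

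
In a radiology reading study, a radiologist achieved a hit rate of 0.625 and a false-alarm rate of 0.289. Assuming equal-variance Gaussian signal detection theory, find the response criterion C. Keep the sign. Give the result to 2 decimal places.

C = 0.12

z(H) = 0.319
z(FA) = -0.556
c = −½·[z(H) + z(FA)] = −0.5 × (0.319 + (-0.556)) = 0.1185
c > 0: the radiologist has a conservative response bias.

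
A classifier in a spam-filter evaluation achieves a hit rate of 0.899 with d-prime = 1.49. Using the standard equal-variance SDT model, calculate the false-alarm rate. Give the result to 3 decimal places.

false-alarm rate = 0.415

z(hit rate) = z(0.899) = 1.2759
z(FA) = z(H) − d' = 1.2759 − 1.49 = -0.2141
false-alarm rate = Φ(-0.2141) = 0.4152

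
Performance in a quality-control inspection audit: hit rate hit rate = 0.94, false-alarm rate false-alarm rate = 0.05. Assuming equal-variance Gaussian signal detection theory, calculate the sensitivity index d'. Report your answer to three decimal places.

Φ⁻¹(0.94) = 1.5548, Φ⁻¹(0.05) = -1.6449
d' = z(H) − z(FA) = 1.5548 − (-1.6449) = 3.1997

d' = 3.200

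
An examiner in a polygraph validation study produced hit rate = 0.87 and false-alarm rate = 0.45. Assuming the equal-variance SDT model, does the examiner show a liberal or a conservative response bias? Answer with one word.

liberal

z(H) = 1.126, z(FA) = -0.126
c = −½·(z(H) + z(FA)) = -0.500
c < 0 → liberal criterion (biased toward responding “yes”).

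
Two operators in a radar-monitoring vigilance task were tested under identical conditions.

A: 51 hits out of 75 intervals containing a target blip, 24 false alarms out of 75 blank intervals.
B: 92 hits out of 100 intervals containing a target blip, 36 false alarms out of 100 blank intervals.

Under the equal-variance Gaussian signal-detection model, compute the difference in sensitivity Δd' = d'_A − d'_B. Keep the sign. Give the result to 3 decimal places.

Δd' = -0.828

A: z(0.6800) = 0.4677, z(0.3200) = -0.4677, d' = 0.9354
B: z(0.9200) = 1.4051, z(0.3600) = -0.3585, d' = 1.7636
Δd' = d'_A − d'_B = 0.9354 − 1.7636 = -0.8282
B has the higher sensitivity.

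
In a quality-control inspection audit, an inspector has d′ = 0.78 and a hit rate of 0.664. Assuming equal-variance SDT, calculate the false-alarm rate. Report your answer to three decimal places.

z(hit rate) = z(0.664) = 0.4234
z(FA) = z(H) − d' = 0.4234 − 0.78 = -0.3566
false-alarm rate = Φ(-0.3566) = 0.3607

false-alarm rate = 0.361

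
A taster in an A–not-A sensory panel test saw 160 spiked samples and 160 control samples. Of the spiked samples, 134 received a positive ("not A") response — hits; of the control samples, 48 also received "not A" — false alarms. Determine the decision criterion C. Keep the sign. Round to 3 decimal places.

C = -0.230

H = 134/160 = 0.8375
FA = 48/160 = 0.3000
z(0.8375) = 0.9842, z(0.3000) = -0.5244
c = −½·[z(H) + z(FA)] = −0.5 × (0.9842 + (-0.5244)) = -0.2299
c < 0: the taster has a liberal response bias.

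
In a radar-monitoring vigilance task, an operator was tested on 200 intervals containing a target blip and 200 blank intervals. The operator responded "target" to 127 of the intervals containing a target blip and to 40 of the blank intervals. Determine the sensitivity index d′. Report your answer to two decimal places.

d′ = 1.19

H = 127/200 = 0.6350
FA = 40/200 = 0.2000
z(H) = 0.3451
z(FA) = -0.8416
d' = z(H) − z(FA) = 0.3451 − (-0.8416) = 1.1867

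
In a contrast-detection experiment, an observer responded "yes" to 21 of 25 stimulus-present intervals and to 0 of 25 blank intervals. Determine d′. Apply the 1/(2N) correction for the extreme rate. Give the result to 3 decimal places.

d′ = 3.048

The false-alarm rate is 0/25 = 0, so apply the 1/(2N) correction: FA → 1/(2·25) = 0.02000.
z(H) = z(0.84000) = 0.9945
z(FA) = z(0.02000) = -2.0537
d' = 0.9945 − (-2.0537) = 3.0482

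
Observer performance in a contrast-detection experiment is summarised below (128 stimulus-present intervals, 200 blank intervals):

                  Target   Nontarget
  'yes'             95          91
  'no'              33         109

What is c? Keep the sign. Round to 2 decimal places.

c = -0.27

H = 95/128 = 0.7422
FA = 91/200 = 0.4550
z(H) = 0.650
z(FA) = -0.113
c = −½·[z(H) + z(FA)] = −0.5 × (0.650 + (-0.113)) = -0.2685
c < 0: the observer has a liberal response bias.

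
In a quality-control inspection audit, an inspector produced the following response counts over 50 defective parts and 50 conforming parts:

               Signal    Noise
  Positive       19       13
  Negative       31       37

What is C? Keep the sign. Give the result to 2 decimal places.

C = 0.47

H = 19/50 = 0.3800
FA = 13/50 = 0.2600
z(H) = -0.305
z(FA) = -0.643
c = −½·[z(H) + z(FA)] = −0.5 × (-0.305 + (-0.643)) = 0.474
c > 0: the inspector has a conservative response bias.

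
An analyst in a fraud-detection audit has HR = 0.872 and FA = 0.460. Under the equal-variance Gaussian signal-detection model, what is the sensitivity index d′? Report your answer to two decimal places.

d′ = 1.24

z(H) = z(0.872) = 1.1359
z(FA) = z(0.460) = -0.1004
d' = z(H) − z(FA) = 1.1359 − (-0.1004) = 1.2363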